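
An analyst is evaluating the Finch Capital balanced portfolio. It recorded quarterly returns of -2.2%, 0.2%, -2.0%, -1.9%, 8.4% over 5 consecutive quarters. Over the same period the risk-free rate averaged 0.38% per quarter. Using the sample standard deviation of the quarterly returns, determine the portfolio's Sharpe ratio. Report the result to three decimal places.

0.027

r̄ = (-2.2 + 0.2 − 2 − 1.9 + 8.4) / 5 = 2.50 / 5 = 0.5000%
Σ(r − r̄)² = (-2.2 − 0.5000)² + (0.2 − 0.5000)² + (-2 − 0.5000)² + … = 81.8000
σ = √[81.8000 / 4] = 4.5222%
Sharpe = (r̄ − rf) / σ = (0.5000 − 0.38) / 4.5222 = 0.1200 / 4.5222 = 0.0265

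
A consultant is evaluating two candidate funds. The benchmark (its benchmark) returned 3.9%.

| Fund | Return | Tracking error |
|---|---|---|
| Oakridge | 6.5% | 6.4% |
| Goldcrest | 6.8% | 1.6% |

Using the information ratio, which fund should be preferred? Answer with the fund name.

Oakridge: IR = (6.5% − 3.9%) / 6.4% = 0.406
Goldcrest: IR = (6.8% − 3.9%) / 1.6% = 1.813
Highest: Goldcrest (1.813).

Goldcrest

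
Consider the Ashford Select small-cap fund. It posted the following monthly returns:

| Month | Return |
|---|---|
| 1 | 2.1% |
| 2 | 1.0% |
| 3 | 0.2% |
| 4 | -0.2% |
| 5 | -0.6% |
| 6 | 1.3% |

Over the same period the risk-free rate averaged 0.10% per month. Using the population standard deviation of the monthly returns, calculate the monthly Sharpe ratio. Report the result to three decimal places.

r̄ = (2.1 + 1 + 0.2 − 0.2 − 0.6 + 1.3) / 6 = 3.80 / 6 = 0.6333%
Σ(r − r̄)² = (2.1 − 0.6333)² + (1 − 0.6333)² + … = 5.1333
population σ = √(5.1333 / 6) = √0.8556 = 0.9250%
Sharpe = (r̄ − rf) / σ = (0.6333 − 0.1) / 0.9250 = 0.5333 / 0.9250 = 0.5765

0.577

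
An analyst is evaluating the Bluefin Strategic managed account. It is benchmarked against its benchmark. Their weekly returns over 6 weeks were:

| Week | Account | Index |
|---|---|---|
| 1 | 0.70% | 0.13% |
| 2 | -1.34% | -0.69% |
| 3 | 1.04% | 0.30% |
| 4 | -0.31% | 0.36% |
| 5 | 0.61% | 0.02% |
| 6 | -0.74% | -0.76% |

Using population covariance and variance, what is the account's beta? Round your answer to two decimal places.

r̄p = -0.0067%,  r̄m = -0.1067%
Cov = Σ(rp − r̄p)(rm − r̄m) / 6 = 0.2977
Var(rm) = Σ(rm − r̄m)² / 6 = 0.2037
β = Cov / Var = 0.2977 / 0.2037 = 1.4615

1.46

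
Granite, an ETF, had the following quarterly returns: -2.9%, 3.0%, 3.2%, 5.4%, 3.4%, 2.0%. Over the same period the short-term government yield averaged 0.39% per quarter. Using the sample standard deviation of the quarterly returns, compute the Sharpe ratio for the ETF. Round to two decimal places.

μ = (-2.9 + 3 + 3.2 + 5.4 + 3.4 + 2) / 6 = 14.10 / 6 = 2.3500%
Sample std dev = √[39.2350 / 5] = 2.8012%
Sharpe = (μ − rf) / σ = (2.3500 − 0.39) / 2.8012 = 1.9600 / 2.8012 = 0.6997

0.70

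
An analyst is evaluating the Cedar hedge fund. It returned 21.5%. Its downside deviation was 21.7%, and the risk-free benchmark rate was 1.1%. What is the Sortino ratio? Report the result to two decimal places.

Sortino = (Rp − Rf) / σd = (21.5% − 1.1%) / 21.7% = 20.40% / 21.7% = 0.9401

0.94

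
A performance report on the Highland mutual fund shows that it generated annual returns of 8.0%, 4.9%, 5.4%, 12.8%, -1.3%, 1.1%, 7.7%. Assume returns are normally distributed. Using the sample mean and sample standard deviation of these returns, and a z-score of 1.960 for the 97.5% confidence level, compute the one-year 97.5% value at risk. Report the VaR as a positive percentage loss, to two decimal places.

3.62

r̄ = (8 + 4.9 + 5.4 + 12.8 − 1.3 + 1.1 + 7.7) / 7 = 38.60 / 7 = 5.5143%
Sample std dev = √[130.3486 / 6] = 4.6610%
VaR = −(r̄ − z·σ) = −(5.5143 − 1.960 × 4.6610) = −(-3.6213) = 3.6213%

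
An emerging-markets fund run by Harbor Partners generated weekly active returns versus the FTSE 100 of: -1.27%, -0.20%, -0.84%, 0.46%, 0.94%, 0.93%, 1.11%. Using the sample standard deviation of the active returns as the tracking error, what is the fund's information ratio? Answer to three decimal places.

r̄ = (-1.27 − 0.2 − 0.84 + 0.46 + 0.94 + 0.93 + 1.11) / 7 = 0.1614%
Σ(r − r̄)² = (-1.27 − 0.1614)² + (-0.2 − 0.1614)² + … = 5.3683
σ = √[5.3683 / 6] = 0.9459%
IR = r̄ / tracking error = 0.1614 / 0.9459 = 0.1706

0.171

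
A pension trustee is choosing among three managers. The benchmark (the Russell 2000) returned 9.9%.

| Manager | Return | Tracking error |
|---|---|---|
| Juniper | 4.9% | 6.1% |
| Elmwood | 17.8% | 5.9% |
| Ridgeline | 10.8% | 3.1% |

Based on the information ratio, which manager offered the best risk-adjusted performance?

Elmwood

Juniper: IR = (4.9% − 9.9%) / 6.1% = -0.820
Elmwood: IR = (17.8% − 9.9%) / 5.9% = 1.339
Ridgeline: IR = (10.8% − 9.9%) / 3.1% = 0.290
Highest: Elmwood (1.339).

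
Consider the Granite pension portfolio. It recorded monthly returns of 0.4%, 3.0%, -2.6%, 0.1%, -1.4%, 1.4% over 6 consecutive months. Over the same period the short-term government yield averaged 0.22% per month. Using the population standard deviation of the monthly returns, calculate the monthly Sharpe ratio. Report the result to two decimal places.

Mean return μ = 0.90 / 6 = 0.1500%
Σ(r − μ)² = 19.7150; population σ = √(19.7150/6) = 1.8127%
Sharpe = (μ − rf) / σ = (0.1500 − 0.22) / 1.8127 = -0.0700 / 1.8127 = -0.0386

-0.04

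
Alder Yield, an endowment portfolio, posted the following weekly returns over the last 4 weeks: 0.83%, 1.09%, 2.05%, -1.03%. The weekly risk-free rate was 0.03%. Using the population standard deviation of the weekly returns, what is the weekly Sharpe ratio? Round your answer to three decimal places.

0.632

r̄ = (0.83 + 1.09 + 2.05 − 1.03) / 4 = 0.7350%
Σ(r − r̄)² = (0.83 − 0.7350)² + (1.09 − 0.7350)² + … = 4.9795
σ = √[4.9795 / 4] = 1.1157%
Sharpe = (r̄ − rf) / σ = (0.7350 − 0.03) / 1.1157 = 0.7050 / 1.1157 = 0.6319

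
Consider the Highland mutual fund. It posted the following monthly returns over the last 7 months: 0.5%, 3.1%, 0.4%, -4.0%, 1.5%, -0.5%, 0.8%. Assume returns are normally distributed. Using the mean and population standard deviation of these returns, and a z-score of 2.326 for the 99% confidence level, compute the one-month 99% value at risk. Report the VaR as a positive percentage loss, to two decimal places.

r̄ = (0.5 + 3.1 + 0.4 − 4 + 1.5 − 0.5 + 0.8) / 7 = 1.80 / 7 = 0.2571%
Σ(r − r̄)² = 28.6971; population σ = √(28.6971/7) = 2.0247%
VaR = −(r̄ − z·σ) = −(0.2571 − 2.326 × 2.0247) = −(-4.4524) = 4.4524%

4.45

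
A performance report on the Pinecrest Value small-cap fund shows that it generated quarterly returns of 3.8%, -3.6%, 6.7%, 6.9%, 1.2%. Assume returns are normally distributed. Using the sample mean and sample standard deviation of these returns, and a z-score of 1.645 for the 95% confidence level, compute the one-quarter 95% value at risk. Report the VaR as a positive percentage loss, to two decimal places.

4.19

r̄ = (3.8 − 3.6 + 6.7 + 6.9 + 1.2) / 5 = 3.0000%
Σ(r − r̄)² = (3.8 − 3.0000)² + (-3.6 − 3.0000)² + (6.7 − 3.0000)² + … = 76.3400
σ = √[76.3400 / 4] = 4.3686%
VaR = −(r̄ − z·σ) = −(3.0000 − 1.645 × 4.3686) = −(-4.1863) = 4.1863%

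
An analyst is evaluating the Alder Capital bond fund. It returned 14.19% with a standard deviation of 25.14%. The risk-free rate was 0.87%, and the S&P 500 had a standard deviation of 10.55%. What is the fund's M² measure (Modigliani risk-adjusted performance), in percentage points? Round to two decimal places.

Sharpe = (Rp − Rf) / σp = (14.19% − 0.87%) / 25.14% = 0.5298
M² = Rf + Sharpe × σm = 0.87% + 0.5298 × 10.55% = 6.4594%

6.46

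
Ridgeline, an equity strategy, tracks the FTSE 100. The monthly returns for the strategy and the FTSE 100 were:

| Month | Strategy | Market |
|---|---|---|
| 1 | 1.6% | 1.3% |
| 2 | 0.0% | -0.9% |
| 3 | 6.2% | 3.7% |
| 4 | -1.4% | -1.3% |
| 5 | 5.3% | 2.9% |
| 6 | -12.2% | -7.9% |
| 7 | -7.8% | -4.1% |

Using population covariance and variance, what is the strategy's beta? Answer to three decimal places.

1.634

r̄p = -1.1857%,  r̄m = -0.9000%
Cov = Σ(rp − r̄p)(rm − r̄m) / 7 = 23.3000
Var(rm) = Σ(rm − r̄m)² / 7 = 14.2629
β = Cov / Var = 23.3000 / 14.2629 = 1.6336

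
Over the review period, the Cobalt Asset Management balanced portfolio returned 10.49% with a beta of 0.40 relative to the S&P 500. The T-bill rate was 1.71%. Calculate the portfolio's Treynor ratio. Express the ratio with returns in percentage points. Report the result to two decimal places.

21.95

Treynor = (Rp − Rf) / β = (10.49% − 1.71%) / 0.40 = 8.78 / 0.40 = 21.9500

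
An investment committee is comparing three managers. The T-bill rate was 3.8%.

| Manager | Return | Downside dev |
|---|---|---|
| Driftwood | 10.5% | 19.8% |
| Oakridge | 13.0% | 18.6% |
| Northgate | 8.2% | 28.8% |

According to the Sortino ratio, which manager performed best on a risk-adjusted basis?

Driftwood: Sortino ratio = (10.5% − 3.8%) / 19.8% = 0.338
Oakridge: Sortino ratio = (13.0% − 3.8%) / 18.6% = 0.495
Northgate: Sortino ratio = (8.2% − 3.8%) / 28.8% = 0.153
Highest: Oakridge (0.495).

Oakridge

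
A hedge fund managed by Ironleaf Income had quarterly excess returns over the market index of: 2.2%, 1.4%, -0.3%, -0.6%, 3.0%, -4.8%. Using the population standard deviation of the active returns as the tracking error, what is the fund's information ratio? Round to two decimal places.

r̄ = (2.2 + 1.4 − 0.3 − 0.6 + 3 − 4.8) / 6 = 0.90 / 6 = 0.1500%
Σ(r − r̄)² = (2.2 − 0.1500)² + (1.4 − 0.1500)² + … = 39.1550
population σ = √(39.1550 / 6) = √6.5258 = 2.5546%
IR = r̄ / tracking error = 0.1500 / 2.5546 = 0.0587

0.06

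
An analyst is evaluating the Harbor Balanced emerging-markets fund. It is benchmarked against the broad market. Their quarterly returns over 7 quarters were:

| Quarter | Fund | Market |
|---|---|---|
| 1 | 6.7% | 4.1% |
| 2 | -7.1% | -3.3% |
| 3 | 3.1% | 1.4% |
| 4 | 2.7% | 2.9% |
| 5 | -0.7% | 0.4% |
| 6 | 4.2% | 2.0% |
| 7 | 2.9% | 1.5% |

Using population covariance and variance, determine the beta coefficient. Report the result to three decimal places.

r̄p = 1.6857%,  r̄m = 1.2857%
Cov = Σ(rp − r̄p)(rm − r̄m) / 7 = 8.6241
Var(rm) = Σ(rm − r̄m)² / 7 = 4.7012
β = Cov / Var = 8.6241 / 4.7012 = 1.8344

1.834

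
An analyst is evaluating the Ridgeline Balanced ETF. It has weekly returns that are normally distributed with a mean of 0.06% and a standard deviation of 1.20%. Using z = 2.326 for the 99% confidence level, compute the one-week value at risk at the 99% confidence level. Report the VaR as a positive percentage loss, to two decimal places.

VaR (as % loss) = −(μ − z·σ) = −(0.06% − 2.326 × 1.20%) = −(-2.7312%) = 2.7312%

2.73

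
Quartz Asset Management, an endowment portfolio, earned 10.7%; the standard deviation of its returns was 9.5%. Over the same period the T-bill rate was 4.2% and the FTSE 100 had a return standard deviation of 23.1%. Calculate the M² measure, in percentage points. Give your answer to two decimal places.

20.01

Sharpe = (Rp − Rf) / σp = (10.7% − 4.2%) / 9.5% = 0.6842
M² = Rf + Sharpe × σm = 4.2% + 0.6842 × 23.1% = 20.0050%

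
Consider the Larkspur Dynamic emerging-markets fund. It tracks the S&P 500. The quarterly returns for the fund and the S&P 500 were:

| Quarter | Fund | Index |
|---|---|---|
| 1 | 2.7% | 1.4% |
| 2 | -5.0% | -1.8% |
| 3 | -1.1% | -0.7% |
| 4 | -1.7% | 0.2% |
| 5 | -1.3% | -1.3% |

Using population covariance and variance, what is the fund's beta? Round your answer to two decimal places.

r̄p = -1.2800%,  r̄m = -0.4400%
Cov = Σ(rp − r̄p)(rm − r̄m) / 5 = 2.4168
Var(rm) = Σ(rm − r̄m)² / 5 = 1.2904
β = Cov / Var = 2.4168 / 1.2904 = 1.8729

1.87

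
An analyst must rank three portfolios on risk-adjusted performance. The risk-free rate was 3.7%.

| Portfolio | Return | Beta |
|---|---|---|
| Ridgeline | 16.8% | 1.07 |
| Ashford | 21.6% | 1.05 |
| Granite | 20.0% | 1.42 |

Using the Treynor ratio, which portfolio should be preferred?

Ridgeline: Treynor = (16.8% − 3.7%) / 1.07 = 12.243
Ashford: Treynor = (21.6% − 3.7%) / 1.05 = 17.048
Granite: Treynor = (20.0% − 3.7%) / 1.42 = 11.479
Highest: Ashford (17.048).

Ashford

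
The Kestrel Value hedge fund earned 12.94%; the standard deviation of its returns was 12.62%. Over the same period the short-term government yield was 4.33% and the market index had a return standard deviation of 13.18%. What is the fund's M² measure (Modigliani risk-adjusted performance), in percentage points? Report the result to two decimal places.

13.32

Sharpe = (Rp − Rf) / σp = (12.94% − 4.33%) / 12.62% = 0.6823
M² = Rf + Sharpe × σm = 4.33% + 0.6823 × 13.18% = 13.3227%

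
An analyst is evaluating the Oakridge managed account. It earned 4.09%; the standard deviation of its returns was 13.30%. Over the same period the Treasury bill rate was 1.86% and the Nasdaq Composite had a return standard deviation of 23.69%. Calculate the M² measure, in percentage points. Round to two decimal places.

Sharpe = (Rp − Rf) / σp = (4.09% − 1.86%) / 13.30% = 0.1677
M² = Rf + Sharpe × σm = 1.86% + 0.1677 × 23.69% = 5.8328%

5.83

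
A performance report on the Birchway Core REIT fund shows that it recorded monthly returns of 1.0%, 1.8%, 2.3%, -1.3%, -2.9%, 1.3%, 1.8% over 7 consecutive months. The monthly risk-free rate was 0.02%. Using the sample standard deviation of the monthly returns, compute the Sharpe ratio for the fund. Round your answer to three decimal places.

r̄ = (1 + 1.8 + 2.3 − 1.3 − 2.9 + 1.3 + 1.8) / 7 = 4.00 / 7 = 0.5714%
Σ(r − r̄)² = (1 − 0.5714)² + (1.8 − 0.5714)² + … = 22.2743
sample σ = √(22.2743 / 6) = √3.7124 = 1.9268%
Sharpe = (r̄ − rf) / σ = (0.5714 − 0.02) / 1.9268 = 0.5514 / 1.9268 = 0.2862

0.286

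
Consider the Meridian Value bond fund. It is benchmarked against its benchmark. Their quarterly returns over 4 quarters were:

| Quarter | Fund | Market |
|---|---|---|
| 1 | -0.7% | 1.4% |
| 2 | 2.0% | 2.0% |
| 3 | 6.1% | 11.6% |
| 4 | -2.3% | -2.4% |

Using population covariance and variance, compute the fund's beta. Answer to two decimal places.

0.59

r̄p = 1.2750%,  r̄m = 3.1500%
Cov = Σ(rp − r̄p)(rm − r̄m) / 4 = 15.8088
Var(rm) = Σ(rm − r̄m)² / 4 = 26.6475
β = Cov / Var = 15.8088 / 26.6475 = 0.5933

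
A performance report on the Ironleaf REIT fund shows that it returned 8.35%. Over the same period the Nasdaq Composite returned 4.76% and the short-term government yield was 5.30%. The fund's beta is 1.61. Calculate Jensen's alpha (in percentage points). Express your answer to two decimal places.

3.92

CAPM expected return = Rf + β(Rm − Rf) = 5.30% + 1.61 × (4.76% − 5.30%) = 5.3 + 1.61 × -0.54 = 4.4306%
Jensen's α = Rp − E[R] = 8.35% − 4.4306% = 3.9194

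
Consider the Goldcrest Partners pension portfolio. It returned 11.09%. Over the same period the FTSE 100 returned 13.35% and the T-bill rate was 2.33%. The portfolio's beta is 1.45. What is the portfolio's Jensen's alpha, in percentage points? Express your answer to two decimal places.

-7.22

CAPM expected return = Rf + β(Rm − Rf) = 2.33% + 1.45 × (13.35% − 2.33%) = 2.33 + 1.45 × 11.02 = 18.3090%
Jensen's α = Rp − E[R] = 11.09% − 18.3090% = -7.2190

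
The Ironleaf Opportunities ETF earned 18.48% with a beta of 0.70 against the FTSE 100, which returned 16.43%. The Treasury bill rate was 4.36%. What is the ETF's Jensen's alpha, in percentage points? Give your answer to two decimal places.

CAPM expected return = Rf + β(Rm − Rf) = 4.36% + 0.70 × (16.43% − 4.36%) = 4.36 + 0.70 × 12.07 = 12.8090%
Jensen's α = Rp − E[R] = 18.48% − 12.8090% = 5.6710

5.67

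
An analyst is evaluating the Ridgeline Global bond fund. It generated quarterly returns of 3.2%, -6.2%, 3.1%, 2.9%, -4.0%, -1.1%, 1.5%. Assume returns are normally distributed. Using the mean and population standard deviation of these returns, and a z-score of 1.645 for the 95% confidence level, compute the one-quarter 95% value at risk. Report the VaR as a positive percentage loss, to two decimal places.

r̄ = (3.2 − 6.2 + 3.1 + 2.9 − 4 − 1.1 + 1.5) / 7 = -0.60 / 7 = -0.0857%
Σ(r − r̄)² = (3.2 − (-0.0857))² + (-6.2 − (-0.0857))² + (3.1 − (-0.0857))² + … = 86.1086
population σ = √(86.1086 / 7) = √12.3012 = 3.5073%
VaR = −(r̄ − z·σ) = −(-0.0857 − 1.645 × 3.5073) = −(-5.8552) = 5.8552%

5.86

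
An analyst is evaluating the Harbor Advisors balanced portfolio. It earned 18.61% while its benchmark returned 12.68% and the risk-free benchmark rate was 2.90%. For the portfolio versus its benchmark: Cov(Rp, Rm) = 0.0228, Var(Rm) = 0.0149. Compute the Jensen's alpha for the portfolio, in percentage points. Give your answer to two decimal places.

β = Cov / Var = 0.0228 / 0.0149 = 1.5302
E[R] = Rf + β(Rm − Rf) = 2.90% + 1.5302 × (12.68% − 2.90%) = 17.8654%
α = Rp − E[R] = 18.61% − 17.8654% = 0.7446

0.74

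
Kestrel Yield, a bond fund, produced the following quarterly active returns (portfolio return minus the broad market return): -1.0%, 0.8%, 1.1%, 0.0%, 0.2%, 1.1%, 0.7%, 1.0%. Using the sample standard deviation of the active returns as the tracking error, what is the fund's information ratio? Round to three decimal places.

0.672

μ = (-1 + 0.8 + 1.1 + 0 + 0.2 + 1.1 + 0.7 + 1) / 8 = 3.90 / 8 = 0.4875%
Sample σ = √[Σ(r − μ)² / 7] = √[3.6888 / 7] = √0.5270 = 0.7259%
IR = μ / tracking error = 0.4875 / 0.7259 = 0.6716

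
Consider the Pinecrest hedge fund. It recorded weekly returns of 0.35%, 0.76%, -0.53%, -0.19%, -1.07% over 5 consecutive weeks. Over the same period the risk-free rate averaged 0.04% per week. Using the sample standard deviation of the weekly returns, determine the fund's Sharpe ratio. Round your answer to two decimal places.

-0.24

Mean return r̄ = -0.680 / 5 = -0.1360%
Σ(r − r̄)² = 2.0695; sample σ = √(2.0695/4) = 0.7193%
Sharpe = (r̄ − rf) / σ = (-0.1360 − 0.04) / 0.7193 = -0.1760 / 0.7193 = -0.2447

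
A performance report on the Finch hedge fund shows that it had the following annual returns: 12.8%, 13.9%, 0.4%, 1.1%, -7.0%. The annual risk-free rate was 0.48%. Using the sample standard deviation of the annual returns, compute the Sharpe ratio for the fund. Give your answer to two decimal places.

Mean return μ = 21.20 / 5 = 4.2400%
Sample σ = √[Σ(r − μ)² / 4] = √[317.5320 / 4] = √79.3830 = 8.9097%
Sharpe = (μ − rf) / σ = (4.2400 − 0.48) / 8.9097 = 3.7600 / 8.9097 = 0.4220

0.42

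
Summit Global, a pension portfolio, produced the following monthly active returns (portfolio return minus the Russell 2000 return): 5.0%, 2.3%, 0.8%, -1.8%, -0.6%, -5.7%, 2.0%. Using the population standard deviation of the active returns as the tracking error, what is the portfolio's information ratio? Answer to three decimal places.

Mean return r̄ = 2.00 / 7 = 0.2857%
Population std dev = √[70.4486 / 7] = 3.1724%
IR = r̄ / tracking error = 0.2857 / 3.1724 = 0.0901

0.090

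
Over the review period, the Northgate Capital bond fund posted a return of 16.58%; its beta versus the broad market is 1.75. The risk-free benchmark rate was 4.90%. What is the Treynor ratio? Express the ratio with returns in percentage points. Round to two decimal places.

6.67

Treynor = (Rp − Rf) / β = (16.58% − 4.90%) / 1.75 = 11.68 / 1.75 = 6.6743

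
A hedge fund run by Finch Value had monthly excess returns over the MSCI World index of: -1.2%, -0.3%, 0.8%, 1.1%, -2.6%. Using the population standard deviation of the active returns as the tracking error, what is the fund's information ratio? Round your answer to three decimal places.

μ = (-1.2 − 0.3 + 0.8 + 1.1 − 2.6) / 5 = -2.20 / 5 = -0.4400%
Population std dev = √[9.1720 / 5] = 1.3544%
IR = μ / tracking error = -0.4400 / 1.3544 = -0.3249

-0.325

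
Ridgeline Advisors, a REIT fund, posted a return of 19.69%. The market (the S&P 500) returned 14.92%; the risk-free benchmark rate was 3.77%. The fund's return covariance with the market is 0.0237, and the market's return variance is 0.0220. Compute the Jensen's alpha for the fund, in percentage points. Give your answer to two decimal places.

β = Cov / Var = 0.0237 / 0.0220 = 1.0773
E[R] = Rf + β(Rm − Rf) = 3.77% + 1.0773 × (14.92% − 3.77%) = 15.7819%
α = Rp − E[R] = 19.69% − 15.7819% = 3.9081

3.91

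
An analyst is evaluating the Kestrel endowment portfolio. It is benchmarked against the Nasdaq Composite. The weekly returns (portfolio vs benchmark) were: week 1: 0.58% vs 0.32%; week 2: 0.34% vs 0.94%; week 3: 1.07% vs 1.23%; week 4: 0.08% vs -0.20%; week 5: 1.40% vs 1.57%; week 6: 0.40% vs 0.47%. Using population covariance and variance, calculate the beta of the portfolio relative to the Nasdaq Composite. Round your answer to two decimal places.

r̄p = 0.6450%,  r̄m = 0.7217%
Cov = Σ(rp − r̄p)(rm − r̄m) / 6 = 0.2331
Var(rm) = Σ(rm − r̄m)² / 6 = 0.3500
β = Cov / Var = 0.2331 / 0.3500 = 0.6660

0.67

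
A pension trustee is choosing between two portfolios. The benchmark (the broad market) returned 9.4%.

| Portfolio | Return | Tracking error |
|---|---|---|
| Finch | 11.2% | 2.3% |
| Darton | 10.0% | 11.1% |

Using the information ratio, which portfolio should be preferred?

Finch

Finch: IR = (11.2% − 9.4%) / 2.3% = 0.783
Darton: IR = (10.0% − 9.4%) / 11.1% = 0.054
Highest: Finch (0.783).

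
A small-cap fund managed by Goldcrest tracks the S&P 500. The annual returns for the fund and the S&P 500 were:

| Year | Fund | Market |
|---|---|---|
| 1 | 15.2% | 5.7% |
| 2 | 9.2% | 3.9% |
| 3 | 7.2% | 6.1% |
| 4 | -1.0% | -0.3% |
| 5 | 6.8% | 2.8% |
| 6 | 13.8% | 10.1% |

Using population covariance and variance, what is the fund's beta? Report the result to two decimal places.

r̄p = 8.5333%,  r̄m = 4.7167%
Cov = Σ(rp − r̄p)(rm − r̄m) / 6 = 13.9444
Var(rm) = Σ(rm − r̄m)² / 6 = 10.2281
β = Cov / Var = 13.9444 / 10.2281 = 1.3633

1.36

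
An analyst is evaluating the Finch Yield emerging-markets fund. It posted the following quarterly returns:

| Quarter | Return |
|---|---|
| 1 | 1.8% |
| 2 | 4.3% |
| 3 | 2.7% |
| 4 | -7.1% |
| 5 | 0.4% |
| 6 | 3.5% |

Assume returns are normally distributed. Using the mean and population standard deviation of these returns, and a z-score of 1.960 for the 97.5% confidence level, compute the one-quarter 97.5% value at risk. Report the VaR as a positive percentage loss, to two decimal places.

Mean return r̄ = 5.60 / 6 = 0.9333%
Σ(r − r̄)² = (1.8 − 0.9333)² + (4.3 − 0.9333)² + … = 86.6133
population σ = √(86.6133 / 6) = √14.4356 = 3.7994%
VaR = −(r̄ − z·σ) = −(0.9333 − 1.960 × 3.7994) = −(-6.5135) = 6.5135%

6.51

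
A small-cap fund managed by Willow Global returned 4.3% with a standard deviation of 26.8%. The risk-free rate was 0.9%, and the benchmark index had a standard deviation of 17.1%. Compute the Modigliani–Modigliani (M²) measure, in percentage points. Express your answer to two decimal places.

Sharpe = (Rp − Rf) / σp = (4.3% − 0.9%) / 26.8% = 0.1269
M² = Rf + Sharpe × σm = 0.9% + 0.1269 × 17.1% = 3.0700%

3.07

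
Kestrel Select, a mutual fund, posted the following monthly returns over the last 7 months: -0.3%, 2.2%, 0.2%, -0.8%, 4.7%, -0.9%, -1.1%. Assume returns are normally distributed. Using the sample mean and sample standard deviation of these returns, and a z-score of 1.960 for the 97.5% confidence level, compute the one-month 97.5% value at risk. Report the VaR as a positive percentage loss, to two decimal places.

μ = (-0.3 + 2.2 + 0.2 − 0.8 + 4.7 − 0.9 − 1.1) / 7 = 4.00 / 7 = 0.5714%
Sample std dev = √[27.4343 / 6] = 2.1383%
VaR = −(μ − z·σ) = −(0.5714 − 1.960 × 2.1383) = −(-3.6197) = 3.6197%

3.62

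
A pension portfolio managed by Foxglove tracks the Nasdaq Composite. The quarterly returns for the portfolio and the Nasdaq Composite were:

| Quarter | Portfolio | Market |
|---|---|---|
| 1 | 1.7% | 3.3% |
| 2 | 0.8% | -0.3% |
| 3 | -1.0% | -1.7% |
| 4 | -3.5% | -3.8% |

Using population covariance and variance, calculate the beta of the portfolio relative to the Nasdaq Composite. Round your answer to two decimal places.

r̄p = -0.5000%,  r̄m = -0.6250%
Cov = Σ(rp − r̄p)(rm − r̄m) / 4 = 4.7800
Var(rm) = Σ(rm − r̄m)² / 4 = 6.6869
β = Cov / Var = 4.7800 / 6.6869 = 0.7148

0.71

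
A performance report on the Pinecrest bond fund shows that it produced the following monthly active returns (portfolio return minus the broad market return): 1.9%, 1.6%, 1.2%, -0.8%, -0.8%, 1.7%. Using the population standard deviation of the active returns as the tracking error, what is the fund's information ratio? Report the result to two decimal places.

r̄ = (1.9 + 1.6 + 1.2 − 0.8 − 0.8 + 1.7) / 6 = 0.8000%
Σ(r − r̄)² = (1.9 − 0.8000)² + (1.6 − 0.8000)² + (1.2 − 0.8000)² + … = 7.9400
σ = √[7.9400 / 6] = 1.1504%
IR = r̄ / tracking error = 0.8000 / 1.1504 = 0.6954

0.70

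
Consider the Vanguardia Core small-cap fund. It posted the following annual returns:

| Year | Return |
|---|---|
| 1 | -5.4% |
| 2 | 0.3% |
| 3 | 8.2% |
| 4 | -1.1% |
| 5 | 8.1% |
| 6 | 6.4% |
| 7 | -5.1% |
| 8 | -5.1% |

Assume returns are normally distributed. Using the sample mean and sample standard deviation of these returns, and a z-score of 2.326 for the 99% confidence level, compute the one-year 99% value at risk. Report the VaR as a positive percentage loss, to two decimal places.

Mean return r̄ = 6.30 / 8 = 0.7875%
Σ(r − r̄)² = (-5.4 − 0.7875)² + (0.3 − 0.7875)² + … = 251.3288
σ = √[251.3288 / 7] = 5.9920%
VaR = −(r̄ − z·σ) = −(0.7875 − 2.326 × 5.9920) = −(-13.1499) = 13.1499%

13.15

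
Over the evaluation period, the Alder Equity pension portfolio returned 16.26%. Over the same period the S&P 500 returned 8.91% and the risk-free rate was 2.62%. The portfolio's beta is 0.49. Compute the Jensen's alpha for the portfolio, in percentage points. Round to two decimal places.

10.56

CAPM expected return = Rf + β(Rm − Rf) = 2.62% + 0.49 × (8.91% − 2.62%) = 2.62 + 0.49 × 6.29 = 5.7021%
Jensen's α = Rp − E[R] = 16.26% − 5.7021% = 10.5579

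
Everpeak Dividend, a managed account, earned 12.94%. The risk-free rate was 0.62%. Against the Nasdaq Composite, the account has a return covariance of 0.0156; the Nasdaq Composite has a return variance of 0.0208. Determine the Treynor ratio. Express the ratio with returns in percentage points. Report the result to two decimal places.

16.43

β = Cov / Var = 0.0156 / 0.0208 = 0.7500
Treynor = (Rp − Rf) / β = (12.94% − 0.62%) / 0.7500 = 12.32 / 0.7500 = 16.4267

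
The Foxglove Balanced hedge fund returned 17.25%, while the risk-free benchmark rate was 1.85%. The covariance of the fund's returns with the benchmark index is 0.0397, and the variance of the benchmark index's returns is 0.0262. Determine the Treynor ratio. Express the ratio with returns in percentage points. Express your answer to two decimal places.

β = Cov / Var = 0.0397 / 0.0262 = 1.5153
Treynor = (Rp − Rf) / β = (17.25% − 1.85%) / 1.5153 = 15.40 / 1.5153 = 10.1630

10.16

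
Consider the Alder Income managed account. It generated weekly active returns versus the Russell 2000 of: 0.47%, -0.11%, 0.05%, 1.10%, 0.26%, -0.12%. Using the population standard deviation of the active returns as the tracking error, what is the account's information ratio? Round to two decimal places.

r̄ = (0.47 − 0.11 + 0.05 + 1.1 + 0.26 − 0.12) / 6 = 0.2750%
Population std dev = √[1.0738 / 6] = 0.4230%
IR = r̄ / tracking error = 0.2750 / 0.4230 = 0.6501

0.65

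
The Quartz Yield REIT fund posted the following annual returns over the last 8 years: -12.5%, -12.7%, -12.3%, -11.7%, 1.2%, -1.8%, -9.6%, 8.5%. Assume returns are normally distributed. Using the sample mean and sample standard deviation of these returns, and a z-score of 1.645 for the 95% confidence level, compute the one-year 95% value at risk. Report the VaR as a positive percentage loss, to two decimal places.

19.57

Mean return r̄ = -50.90 / 8 = -6.3625%
Σ(r − r̄)² = (-12.5 − (-6.3625))² + (-12.7 − (-6.3625))² + (-12.3 − (-6.3625))² + … = 450.9588
σ = √[450.9588 / 7] = 8.0264%
VaR = −(r̄ − z·σ) = −(-6.3625 − 1.645 × 8.0264) = −(-19.5659) = 19.5659%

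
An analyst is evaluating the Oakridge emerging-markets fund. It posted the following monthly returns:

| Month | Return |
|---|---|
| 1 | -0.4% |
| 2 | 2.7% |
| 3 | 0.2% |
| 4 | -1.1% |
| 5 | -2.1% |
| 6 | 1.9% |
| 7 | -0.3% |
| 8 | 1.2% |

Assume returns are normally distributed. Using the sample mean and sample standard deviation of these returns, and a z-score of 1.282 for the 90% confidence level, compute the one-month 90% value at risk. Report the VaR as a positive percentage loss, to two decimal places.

Mean return μ = 2.10 / 8 = 0.2625%
Σ(r − μ)² = (-0.4 − 0.2625)² + (2.7 − 0.2625)² + (0.2 − 0.2625)² + … = 17.6988
σ = √[17.6988 / 7] = 1.5901%
VaR = −(μ − z·σ) = −(0.2625 − 1.282 × 1.5901) = −(-1.7760) = 1.7760%

1.78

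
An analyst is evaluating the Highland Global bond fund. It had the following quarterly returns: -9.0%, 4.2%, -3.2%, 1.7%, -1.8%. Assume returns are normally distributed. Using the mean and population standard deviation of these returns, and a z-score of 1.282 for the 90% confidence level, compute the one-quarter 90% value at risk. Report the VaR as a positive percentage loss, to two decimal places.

7.41

Mean return μ = -8.10 / 5 = -1.6200%
Σ(r − μ)² = (-9 − (-1.6200))² + (4.2 − (-1.6200))² + … = 101.8880
σ = √[101.8880 / 5] = 4.5142%
VaR = −(μ − z·σ) = −(-1.6200 − 1.282 × 4.5142) = −(-7.4072) = 7.4072%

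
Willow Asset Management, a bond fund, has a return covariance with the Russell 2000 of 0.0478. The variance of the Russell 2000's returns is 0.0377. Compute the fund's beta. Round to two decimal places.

1.27

β = Cov(Rp, Rm) / Var(Rm) = 0.0478 / 0.0377 = 1.2679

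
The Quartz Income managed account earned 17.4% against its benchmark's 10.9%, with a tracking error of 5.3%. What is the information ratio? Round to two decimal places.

1.23

IR = (Rp − Rb) / TE = (17.4% − 10.9%) / 5.3% = 6.50% / 5.3% = 1.2264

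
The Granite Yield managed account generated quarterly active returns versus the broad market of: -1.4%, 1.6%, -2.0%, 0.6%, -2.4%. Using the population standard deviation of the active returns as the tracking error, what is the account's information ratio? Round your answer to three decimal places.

r̄ = (-1.4 + 1.6 − 2 + 0.6 − 2.4) / 5 = -0.7200%
Σ(r − r̄)² = 12.0480; population σ = √(12.0480/5) = 1.5523%
IR = r̄ / tracking error = -0.7200 / 1.5523 = -0.4638

-0.464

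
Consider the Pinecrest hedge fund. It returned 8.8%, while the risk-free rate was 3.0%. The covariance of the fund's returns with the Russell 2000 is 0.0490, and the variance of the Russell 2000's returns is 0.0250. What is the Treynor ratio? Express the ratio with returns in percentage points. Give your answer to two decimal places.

2.96

β = Cov / Var = 0.0490 / 0.0250 = 1.9600
Treynor = (Rp − Rf) / β = (8.8% − 3.0%) / 1.9600 = 5.80 / 1.9600 = 2.9592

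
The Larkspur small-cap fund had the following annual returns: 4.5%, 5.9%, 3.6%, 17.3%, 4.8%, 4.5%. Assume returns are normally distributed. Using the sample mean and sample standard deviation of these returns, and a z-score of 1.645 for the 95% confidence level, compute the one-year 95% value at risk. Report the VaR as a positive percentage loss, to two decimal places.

μ = (4.5 + 5.9 + 3.6 + 17.3 + 4.8 + 4.5) / 6 = 40.60 / 6 = 6.7667%
Sample std dev = √[135.8733 / 5] = 5.2129%
VaR = −(μ − z·σ) = −(6.7667 − 1.645 × 5.2129) = −(-1.8085) = 1.8085%

1.81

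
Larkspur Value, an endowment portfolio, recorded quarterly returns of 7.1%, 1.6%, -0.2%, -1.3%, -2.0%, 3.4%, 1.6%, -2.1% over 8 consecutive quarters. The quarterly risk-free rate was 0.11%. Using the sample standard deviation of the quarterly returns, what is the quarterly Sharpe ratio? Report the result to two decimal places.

0.29

μ = (7.1 + 1.6 − 0.2 − 1.3 − 2 + 3.4 + 1.6 − 2.1) / 8 = 1.0125%
Sample σ = √[Σ(r − μ)² / 7] = √[69.0288 / 7] = √9.8613 = 3.1403%
Sharpe = (μ − rf) / σ = (1.0125 − 0.11) / 3.1403 = 0.9025 / 3.1403 = 0.2874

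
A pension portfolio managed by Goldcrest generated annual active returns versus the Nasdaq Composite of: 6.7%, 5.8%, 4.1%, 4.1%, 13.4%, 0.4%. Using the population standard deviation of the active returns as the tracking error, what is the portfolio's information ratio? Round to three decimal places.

1.457

Mean return μ = 34.50 / 6 = 5.7500%
Σ(r − μ)² = 93.4950; population σ = √(93.4950/6) = 3.9475%
IR = μ / tracking error = 5.7500 / 3.9475 = 1.4566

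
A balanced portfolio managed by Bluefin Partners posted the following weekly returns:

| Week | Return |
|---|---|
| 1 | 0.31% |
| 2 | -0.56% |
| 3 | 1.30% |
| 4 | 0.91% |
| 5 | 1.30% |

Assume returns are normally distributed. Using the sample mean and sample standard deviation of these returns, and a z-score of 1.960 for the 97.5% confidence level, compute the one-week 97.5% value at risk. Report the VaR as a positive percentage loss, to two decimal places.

0.90

r̄ = (0.31 − 0.56 + 1.3 + 0.91 + 1.3) / 5 = 0.6520%
Sample std dev = √[2.4923 / 4] = 0.7894%
VaR = −(r̄ − z·σ) = −(0.6520 − 1.960 × 0.7894) = −(-0.8952) = 0.8952%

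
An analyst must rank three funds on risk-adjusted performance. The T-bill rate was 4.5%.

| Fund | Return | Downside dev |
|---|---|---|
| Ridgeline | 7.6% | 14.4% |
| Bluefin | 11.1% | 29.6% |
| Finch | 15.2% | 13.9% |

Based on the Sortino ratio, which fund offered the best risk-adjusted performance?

Ridgeline: Sortino ratio = (7.6% − 4.5%) / 14.4% = 0.215
Bluefin: Sortino ratio = (11.1% − 4.5%) / 29.6% = 0.223
Finch: Sortino ratio = (15.2% − 4.5%) / 13.9% = 0.770
Highest: Finch (0.770).

Finch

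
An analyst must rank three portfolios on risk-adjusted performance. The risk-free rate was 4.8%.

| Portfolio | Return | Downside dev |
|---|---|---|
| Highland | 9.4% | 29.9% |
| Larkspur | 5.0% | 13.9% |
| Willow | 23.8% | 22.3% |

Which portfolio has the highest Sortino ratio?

Willow

Highland: Sortino ratio = (9.4% − 4.8%) / 29.9% = 0.154
Larkspur: Sortino ratio = (5.0% − 4.8%) / 13.9% = 0.014
Willow: Sortino ratio = (23.8% − 4.8%) / 22.3% = 0.852
Highest: Willow (0.852).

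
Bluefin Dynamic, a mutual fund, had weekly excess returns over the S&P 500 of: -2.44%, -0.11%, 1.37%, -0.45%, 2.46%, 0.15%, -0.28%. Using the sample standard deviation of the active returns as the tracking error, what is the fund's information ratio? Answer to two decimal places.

0.07

r̄ = (-2.44 − 0.11 + 1.37 − 0.45 + 2.46 + 0.15 − 0.28) / 7 = 0.700 / 7 = 0.1000%
Sample σ = √[Σ(r − r̄)² / 6] = √[14.1276 / 6] = √2.3546 = 1.5345%
IR = r̄ / tracking error = 0.1000 / 1.5345 = 0.0652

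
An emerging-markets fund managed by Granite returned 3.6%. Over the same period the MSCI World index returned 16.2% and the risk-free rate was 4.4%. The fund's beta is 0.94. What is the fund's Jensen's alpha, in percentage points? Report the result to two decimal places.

-11.89

CAPM expected return = Rf + β(Rm − Rf) = 4.4% + 0.94 × (16.2% − 4.4%) = 4.4 + 0.94 × 11.80 = 15.4920%
Jensen's α = Rp − E[R] = 3.6% − 15.4920% = -11.8920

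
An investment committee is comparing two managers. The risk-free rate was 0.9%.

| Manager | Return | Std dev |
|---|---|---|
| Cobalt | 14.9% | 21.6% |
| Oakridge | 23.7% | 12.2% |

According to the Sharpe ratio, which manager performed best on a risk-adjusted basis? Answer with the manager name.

Oakridge

Cobalt: Sharpe ratio = (14.9% − 0.9%) / 21.6% = 0.648
Oakridge: Sharpe ratio = (23.7% − 0.9%) / 12.2% = 1.869
Highest: Oakridge (1.869).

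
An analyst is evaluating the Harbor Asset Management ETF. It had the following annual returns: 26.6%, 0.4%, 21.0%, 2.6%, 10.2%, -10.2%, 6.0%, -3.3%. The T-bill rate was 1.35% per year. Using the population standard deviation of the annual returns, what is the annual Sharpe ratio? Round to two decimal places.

0.46

r̄ = (26.6 + 0.4 + 21 + 2.6 + 10.2 − 10.2 + 6 − 3.3) / 8 = 6.6625%
Σ(r − r̄)² = 1055.3388; population σ = √(1055.3388/8) = 11.4855%
Sharpe = (r̄ − rf) / σ = (6.6625 − 1.35) / 11.4855 = 5.3125 / 11.4855 = 0.4625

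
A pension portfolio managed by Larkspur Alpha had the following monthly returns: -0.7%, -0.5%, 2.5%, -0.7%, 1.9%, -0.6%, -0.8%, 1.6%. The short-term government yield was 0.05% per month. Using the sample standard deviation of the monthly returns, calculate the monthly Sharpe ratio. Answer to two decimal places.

0.21

r̄ = (-0.7 − 0.5 + 2.5 − 0.7 + 1.9 − 0.6 − 0.8 + 1.6) / 8 = 0.3375%
Sample σ = √[Σ(r − r̄)² / 7] = √[13.7388 / 7] = √1.9627 = 1.4010%
Sharpe = (r̄ − rf) / σ = (0.3375 − 0.05) / 1.4010 = 0.2875 / 1.4010 = 0.2052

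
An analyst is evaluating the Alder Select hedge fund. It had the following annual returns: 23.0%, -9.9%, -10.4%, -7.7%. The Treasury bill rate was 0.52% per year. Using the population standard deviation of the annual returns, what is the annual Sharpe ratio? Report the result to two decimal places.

-0.13

μ = (23 − 9.9 − 10.4 − 7.7) / 4 = -5.00 / 4 = -1.2500%
Population std dev = √[788.2100 / 4] = 14.0375%
Sharpe = (μ − rf) / σ = (-1.2500 − 0.52) / 14.0375 = -1.7700 / 14.0375 = -0.1261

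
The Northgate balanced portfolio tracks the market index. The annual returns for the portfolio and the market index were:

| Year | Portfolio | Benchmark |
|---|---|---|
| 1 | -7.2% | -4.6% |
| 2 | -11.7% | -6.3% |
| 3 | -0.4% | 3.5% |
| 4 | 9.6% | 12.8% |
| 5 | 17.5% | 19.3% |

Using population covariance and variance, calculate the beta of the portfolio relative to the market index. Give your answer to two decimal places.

1.08

r̄p = 1.5600%,  r̄m = 4.9400%
Cov = Σ(rp − r̄p)(rm − r̄m) / 5 = 105.5056
Var(rm) = Σ(rm − r̄m)² / 5 = 97.4824
β = Cov / Var = 105.5056 / 97.4824 = 1.0823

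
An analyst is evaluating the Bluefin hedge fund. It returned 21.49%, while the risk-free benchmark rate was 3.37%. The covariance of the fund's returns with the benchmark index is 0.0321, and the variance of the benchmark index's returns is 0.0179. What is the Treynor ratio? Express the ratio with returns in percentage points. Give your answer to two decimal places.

10.10

β = Cov / Var = 0.0321 / 0.0179 = 1.7933
Treynor = (Rp − Rf) / β = (21.49% − 3.37%) / 1.7933 = 18.12 / 1.7933 = 10.1043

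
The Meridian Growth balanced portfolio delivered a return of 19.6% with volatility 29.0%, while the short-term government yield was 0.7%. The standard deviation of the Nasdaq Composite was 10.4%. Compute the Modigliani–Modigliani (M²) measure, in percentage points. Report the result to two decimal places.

7.48

Sharpe = (Rp − Rf) / σp = (19.6% − 0.7%) / 29.0% = 0.6517
M² = Rf + Sharpe × σm = 0.7% + 0.6517 × 10.4% = 7.4777%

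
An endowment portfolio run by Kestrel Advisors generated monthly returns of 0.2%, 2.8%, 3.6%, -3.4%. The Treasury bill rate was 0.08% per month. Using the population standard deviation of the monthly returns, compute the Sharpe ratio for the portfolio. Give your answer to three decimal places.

0.264

μ = (0.2 + 2.8 + 3.6 − 3.4) / 4 = 3.20 / 4 = 0.8000%
Population σ = √[Σ(r − μ)² / 4] = √[29.8400 / 4] = √7.4600 = 2.7313%
Sharpe = (μ − rf) / σ = (0.8000 − 0.08) / 2.7313 = 0.7200 / 2.7313 = 0.2636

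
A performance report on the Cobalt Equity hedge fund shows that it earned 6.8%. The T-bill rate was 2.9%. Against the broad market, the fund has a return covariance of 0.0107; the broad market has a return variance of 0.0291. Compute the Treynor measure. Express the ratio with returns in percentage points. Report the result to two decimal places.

10.61

β = Cov / Var = 0.0107 / 0.0291 = 0.3677
Treynor = (Rp − Rf) / β = (6.8% − 2.9%) / 0.3677 = 3.90 / 0.3677 = 10.6065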